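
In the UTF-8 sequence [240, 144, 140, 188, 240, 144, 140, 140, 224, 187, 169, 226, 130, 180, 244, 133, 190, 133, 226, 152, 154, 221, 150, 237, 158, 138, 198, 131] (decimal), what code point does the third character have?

U+0EE9

Offset 0: leading byte 0xF0 = 11110000 → 4-byte char #1 = F0 90 8C BC.
Offset 4: leading byte 0xF0 = 11110000 → 4-byte char #2 = F0 90 8C 8C.
Offset 8: leading byte 0xE0 = 11100000 → 3-byte char #3 = E0 BB A9.
Leading byte 0xE0 = 11100000 matches 1110xxxx → 3-byte sequence.
Byte 1: 0xE0 = 11100000, payload 0000 (4 bits).
Byte 2: 0xBB = 10111011 (10xxxxxx ✓), payload 111011.
Byte 3: 0xA9 = 10101001 (10xxxxxx ✓), payload 101001.
Concatenate: 0000111011101001 = 0xEE9 (16 bits → U+0EE9).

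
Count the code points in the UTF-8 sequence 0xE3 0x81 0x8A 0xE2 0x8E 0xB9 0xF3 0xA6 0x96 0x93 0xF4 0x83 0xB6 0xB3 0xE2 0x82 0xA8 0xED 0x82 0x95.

Byte at offset 0: 0xE3 = 11100011 → 3-byte char (#1). Advance 3.
Byte at offset 3: 0xE2 = 11100010 → 3-byte char (#2). Advance 3.
Byte at offset 6: 0xF3 = 11110011 → 4-byte char (#3). Advance 4.
Byte at offset 10: 0xF4 = 11110100 → 4-byte char (#4). Advance 4.
Byte at offset 14: 0xE2 = 11100010 → 3-byte char (#5). Advance 3.
Byte at offset 17: 0xED = 11101101 → 3-byte char (#6). Advance 3.
Reached end at offset 20 after 6 code points.

6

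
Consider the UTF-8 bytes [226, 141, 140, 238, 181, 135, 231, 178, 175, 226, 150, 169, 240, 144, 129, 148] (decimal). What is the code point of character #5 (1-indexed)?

Offset 0: leading byte 0xE2 = 11100010 → 3-byte char #1 = E2 8D 8C.
Offset 3: leading byte 0xEE = 11101110 → 3-byte char #2 = EE B5 87.
Offset 6: leading byte 0xE7 = 11100111 → 3-byte char #3 = E7 B2 AF.
Offset 9: leading byte 0xE2 = 11100010 → 3-byte char #4 = E2 96 A9.
Offset 12: leading byte 0xF0 = 11110000 → 4-byte char #5 = F0 90 81 94.
Leading byte 0xF0 = 11110000 matches 11110xxx → 4-byte sequence.
Byte 1: 0xF0 = 11110000, payload 000 (3 bits).
Byte 2: 0x90 = 10010000 (10xxxxxx ✓), payload 010000.
Byte 3: 0x81 = 10000001 (10xxxxxx ✓), payload 000001.
Byte 4: 0x94 = 10010100 (10xxxxxx ✓), payload 010100.
Concatenate: 000010000000001010100 = 0x10054 (21 bits → U+10054).

U+10054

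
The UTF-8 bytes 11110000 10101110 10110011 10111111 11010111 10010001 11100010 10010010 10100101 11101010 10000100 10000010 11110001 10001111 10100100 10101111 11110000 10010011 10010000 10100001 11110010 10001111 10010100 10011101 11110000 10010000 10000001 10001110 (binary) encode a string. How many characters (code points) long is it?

Byte at offset 0: 0xF0 = 11110000 → 4-byte char (#1). Advance 4.
Byte at offset 4: 0xD7 = 11010111 → 2-byte char (#2). Advance 2.
Byte at offset 6: 0xE2 = 11100010 → 3-byte char (#3). Advance 3.
Byte at offset 9: 0xEA = 11101010 → 3-byte char (#4). Advance 3.
Byte at offset 12: 0xF1 = 11110001 → 4-byte char (#5). Advance 4.
Byte at offset 16: 0xF0 = 11110000 → 4-byte char (#6). Advance 4.
Byte at offset 20: 0xF2 = 11110010 → 4-byte char (#7). Advance 4.
Byte at offset 24: 0xF0 = 11110000 → 4-byte char (#8). Advance 4.
Reached end at offset 28 after 8 code points.

8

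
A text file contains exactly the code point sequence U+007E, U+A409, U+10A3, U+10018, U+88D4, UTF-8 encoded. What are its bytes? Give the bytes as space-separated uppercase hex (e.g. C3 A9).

U+007E: 1-byte form → 7E.
U+A409: 3-byte form → EA 90 89.
U+10A3: 3-byte form → E1 82 A3.
U+10018: 4-byte form → F0 90 80 98.
U+88D4: 3-byte form → E8 A3 94.
Concatenated (14 bytes): 7E EA 90 89 E1 82 A3 F0 90 80 98 E8 A3 94.

7E EA 90 89 E1 82 A3 F0 90 80 98 E8 A3 94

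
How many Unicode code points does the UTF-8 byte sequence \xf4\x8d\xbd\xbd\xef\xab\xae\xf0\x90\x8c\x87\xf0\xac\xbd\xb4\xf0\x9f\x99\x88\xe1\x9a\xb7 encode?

Byte at offset 0: 0xF4 = 11110100 → 4-byte char (#1). Advance 4.
Byte at offset 4: 0xEF = 11101111 → 3-byte char (#2). Advance 3.
Byte at offset 7: 0xF0 = 11110000 → 4-byte char (#3). Advance 4.
Byte at offset 11: 0xF0 = 11110000 → 4-byte char (#4). Advance 4.
Byte at offset 15: 0xF0 = 11110000 → 4-byte char (#5). Advance 4.
Byte at offset 19: 0xE1 = 11100001 → 3-byte char (#6). Advance 3.
Reached end at offset 22 after 6 code points.

6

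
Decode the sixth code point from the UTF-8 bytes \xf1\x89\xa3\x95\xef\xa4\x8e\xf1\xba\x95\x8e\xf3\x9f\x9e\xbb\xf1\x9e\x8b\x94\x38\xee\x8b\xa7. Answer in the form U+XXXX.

U+0038

Offset 0: leading byte 0xF1 = 11110001 → 4-byte char #1 = F1 89 A3 95.
Offset 4: leading byte 0xEF = 11101111 → 3-byte char #2 = EF A4 8E.
Offset 7: leading byte 0xF1 = 11110001 → 4-byte char #3 = F1 BA 95 8E.
Offset 11: leading byte 0xF3 = 11110011 → 4-byte char #4 = F3 9F 9E BB.
Offset 15: leading byte 0xF1 = 11110001 → 4-byte char #5 = F1 9E 8B 94.
Offset 19: leading byte 0x38 = 00111000 → 1-byte char #6 = 38.
Leading byte 0x38 = 00111000 matches 0xxxxxxx → 1-byte sequence.
Byte 1: 0x38 = 00111000, payload 0111000 (7 bits).
Concatenate: 0111000 = 0x38 (7 bits → U+0038).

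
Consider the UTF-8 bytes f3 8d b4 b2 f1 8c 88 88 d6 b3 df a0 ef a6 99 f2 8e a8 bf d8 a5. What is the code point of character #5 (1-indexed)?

U+F999

Offset 0: leading byte 0xF3 = 11110011 → 4-byte char #1 = F3 8D B4 B2.
Offset 4: leading byte 0xF1 = 11110001 → 4-byte char #2 = F1 8C 88 88.
Offset 8: leading byte 0xD6 = 11010110 → 2-byte char #3 = D6 B3.
Offset 10: leading byte 0xDF = 11011111 → 2-byte char #4 = DF A0.
Offset 12: leading byte 0xEF = 11101111 → 3-byte char #5 = EF A6 99.
Leading byte 0xEF = 11101111 matches 1110xxxx → 3-byte sequence.
Byte 1: 0xEF = 11101111, payload 1111 (4 bits).
Byte 2: 0xA6 = 10100110 (10xxxxxx ✓), payload 100110.
Byte 3: 0x99 = 10011001 (10xxxxxx ✓), payload 011001.
Concatenate: 1111100110011001 = 0xF999 (16 bits → U+F999).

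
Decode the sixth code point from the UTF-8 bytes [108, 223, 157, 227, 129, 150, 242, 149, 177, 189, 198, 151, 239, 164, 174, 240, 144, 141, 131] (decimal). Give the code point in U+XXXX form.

U+F92E

Offset 0: leading byte 0x6C = 01101100 → 1-byte char #1 = 6C.
Offset 1: leading byte 0xDF = 11011111 → 2-byte char #2 = DF 9D.
Offset 3: leading byte 0xE3 = 11100011 → 3-byte char #3 = E3 81 96.
Offset 6: leading byte 0xF2 = 11110010 → 4-byte char #4 = F2 95 B1 BD.
Offset 10: leading byte 0xC6 = 11000110 → 2-byte char #5 = C6 97.
Offset 12: leading byte 0xEF = 11101111 → 3-byte char #6 = EF A4 AE.
Leading byte 0xEF = 11101111 matches 1110xxxx → 3-byte sequence.
Byte 1: 0xEF = 11101111, payload 1111 (4 bits).
Byte 2: 0xA4 = 10100100 (10xxxxxx ✓), payload 100100.
Byte 3: 0xAE = 10101110 (10xxxxxx ✓), payload 101110.
Concatenate: 1111100100101110 = 0xF92E (16 bits → U+F92E).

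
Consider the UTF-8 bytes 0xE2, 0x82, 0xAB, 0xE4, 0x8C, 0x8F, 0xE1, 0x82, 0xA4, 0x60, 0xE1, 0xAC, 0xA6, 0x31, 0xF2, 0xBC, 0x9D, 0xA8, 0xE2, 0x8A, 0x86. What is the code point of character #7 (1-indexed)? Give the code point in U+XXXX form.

Offset 0: leading byte 0xE2 = 11100010 → 3-byte char #1 = E2 82 AB.
Offset 3: leading byte 0xE4 = 11100100 → 3-byte char #2 = E4 8C 8F.
Offset 6: leading byte 0xE1 = 11100001 → 3-byte char #3 = E1 82 A4.
Offset 9: leading byte 0x60 = 01100000 → 1-byte char #4 = 60.
Offset 10: leading byte 0xE1 = 11100001 → 3-byte char #5 = E1 AC A6.
Offset 13: leading byte 0x31 = 00110001 → 1-byte char #6 = 31.
Offset 14: leading byte 0xF2 = 11110010 → 4-byte char #7 = F2 BC 9D A8.
Leading byte 0xF2 = 11110010 matches 11110xxx → 4-byte sequence.
Byte 1: 0xF2 = 11110010, payload 010 (3 bits).
Byte 2: 0xBC = 10111100 (10xxxxxx ✓), payload 111100.
Byte 3: 0x9D = 10011101 (10xxxxxx ✓), payload 011101.
Byte 4: 0xA8 = 10101000 (10xxxxxx ✓), payload 101000.
Concatenate: 010111100011101101000 = 0xBC768 (21 bits → U+BC768).

U+BC768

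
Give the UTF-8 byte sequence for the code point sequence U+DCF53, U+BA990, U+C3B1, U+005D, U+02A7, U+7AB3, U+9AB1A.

U+DCF53: 4-byte form → F3 9C BD 93.
U+BA990: 4-byte form → F2 BA A6 90.
U+C3B1: 3-byte form → EC 8E B1.
U+005D: 1-byte form → 5D.
U+02A7: 2-byte form → CA A7.
U+7AB3: 3-byte form → E7 AA B3.
U+9AB1A: 4-byte form → F2 9A AC 9A.
Concatenated (21 bytes): F3 9C BD 93 F2 BA A6 90 EC 8E B1 5D CA A7 E7 AA B3 F2 9A AC 9A.

F3 9C BD 93 F2 BA A6 90 EC 8E B1 5D CA A7 E7 AA B3 F2 9A AC 9A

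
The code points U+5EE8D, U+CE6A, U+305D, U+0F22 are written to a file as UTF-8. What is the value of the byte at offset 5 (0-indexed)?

0xB9

U+5EE8D → 4-byte form F1 9E BA 8D at offsets 0–3.
U+CE6A → 3-byte form EC B9 AA at offsets 4–6.
Offset 5 falls in char 2's range; it's byte 2 of EC B9 AA = 0xB9.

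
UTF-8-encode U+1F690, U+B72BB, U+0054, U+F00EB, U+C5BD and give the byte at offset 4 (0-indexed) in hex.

0xF2

U+1F690 → 4-byte form F0 9F 9A 90 at offsets 0–3.
U+B72BB → 4-byte form F2 B7 8A BB at offsets 4–7.
Offset 4 falls in char 2's range; it's byte 1 of F2 B7 8A BB = 0xF2.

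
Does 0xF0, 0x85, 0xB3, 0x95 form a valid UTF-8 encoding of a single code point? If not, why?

Leading byte 0xF0 = 11110000 → 4-byte form.
Continuation bytes all match 10xxxxxx. Payload decodes to 0x5CD5.
But 0x5CD5 < 0x10000, the minimum for a 4-byte sequence — this is an overlong encoding.

invalid (overlong encoding)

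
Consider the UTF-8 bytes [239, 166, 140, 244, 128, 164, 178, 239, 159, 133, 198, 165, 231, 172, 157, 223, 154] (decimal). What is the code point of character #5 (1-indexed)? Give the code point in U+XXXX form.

U+7B1D

Offset 0: leading byte 0xEF = 11101111 → 3-byte char #1 = EF A6 8C.
Offset 3: leading byte 0xF4 = 11110100 → 4-byte char #2 = F4 80 A4 B2.
Offset 7: leading byte 0xEF = 11101111 → 3-byte char #3 = EF 9F 85.
Offset 10: leading byte 0xC6 = 11000110 → 2-byte char #4 = C6 A5.
Offset 12: leading byte 0xE7 = 11100111 → 3-byte char #5 = E7 AC 9D.
Leading byte 0xE7 = 11100111 matches 1110xxxx → 3-byte sequence.
Byte 1: 0xE7 = 11100111, payload 0111 (4 bits).
Byte 2: 0xAC = 10101100 (10xxxxxx ✓), payload 101100.
Byte 3: 0x9D = 10011101 (10xxxxxx ✓), payload 011101.
Concatenate: 0111101100011101 = 0x7B1D (16 bits → U+7B1D).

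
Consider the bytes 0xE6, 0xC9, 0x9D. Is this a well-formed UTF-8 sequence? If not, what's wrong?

invalid (non-continuation byte where continuation expected)

Leading byte 0xE6 = 11100110 → 3-byte form.
Byte 2 is 0xC9 = 11001001, which is not 10xxxxxx — expected a continuation byte.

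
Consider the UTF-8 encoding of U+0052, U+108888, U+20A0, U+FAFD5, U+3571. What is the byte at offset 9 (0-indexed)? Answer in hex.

0xBA

U+0052 → 1-byte form 52 at offsets 0–0.
U+108888 → 4-byte form F4 88 A2 88 at offsets 1–4.
U+20A0 → 3-byte form E2 82 A0 at offsets 5–7.
U+FAFD5 → 4-byte form F3 BA BF 95 at offsets 8–11.
Offset 9 falls in char 4's range; it's byte 2 of F3 BA BF 95 = 0xBA.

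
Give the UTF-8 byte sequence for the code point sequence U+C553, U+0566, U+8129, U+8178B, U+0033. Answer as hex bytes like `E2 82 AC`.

U+C553: 3-byte form → EC 95 93.
U+0566: 2-byte form → D5 A6.
U+8129: 3-byte form → E8 84 A9.
U+8178B: 4-byte form → F2 81 9E 8B.
U+0033: 1-byte form → 33.
Concatenated (13 bytes): EC 95 93 D5 A6 E8 84 A9 F2 81 9E 8B 33.

EC 95 93 D5 A6 E8 84 A9 F2 81 9E 8B 33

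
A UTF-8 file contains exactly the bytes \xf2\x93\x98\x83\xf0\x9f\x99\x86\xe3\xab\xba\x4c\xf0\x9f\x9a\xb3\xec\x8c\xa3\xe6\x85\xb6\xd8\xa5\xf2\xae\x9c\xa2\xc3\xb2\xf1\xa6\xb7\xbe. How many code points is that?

Byte at offset 0: 0xF2 = 11110010 → 4-byte char (#1). Advance 4.
Byte at offset 4: 0xF0 = 11110000 → 4-byte char (#2). Advance 4.
Byte at offset 8: 0xE3 = 11100011 → 3-byte char (#3). Advance 3.
Byte at offset 11: 0x4C = 01001100 → 1-byte char (#4). Advance 1.
Byte at offset 12: 0xF0 = 11110000 → 4-byte char (#5). Advance 4.
Byte at offset 16: 0xEC = 11101100 → 3-byte char (#6). Advance 3.
Byte at offset 19: 0xE6 = 11100110 → 3-byte char (#7). Advance 3.
Byte at offset 22: 0xD8 = 11011000 → 2-byte char (#8). Advance 2.
Byte at offset 24: 0xF2 = 11110010 → 4-byte char (#9). Advance 4.
Byte at offset 28: 0xC3 = 11000011 → 2-byte char (#10). Advance 2.
Byte at offset 30: 0xF1 = 11110001 → 4-byte char (#11). Advance 4.
Reached end at offset 34 after 11 code points.

11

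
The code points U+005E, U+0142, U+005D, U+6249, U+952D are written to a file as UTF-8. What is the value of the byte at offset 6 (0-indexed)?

0x89

U+005E → 1-byte form 5E at offsets 0–0.
U+0142 → 2-byte form C5 82 at offsets 1–2.
U+005D → 1-byte form 5D at offsets 3–3.
U+6249 → 3-byte form E6 89 89 at offsets 4–6.
Offset 6 falls in char 4's range; it's byte 3 of E6 89 89 = 0x89.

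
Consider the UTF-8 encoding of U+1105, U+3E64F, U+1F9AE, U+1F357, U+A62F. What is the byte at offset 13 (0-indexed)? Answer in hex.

U+1105 → 3-byte form E1 84 85 at offsets 0–2.
U+3E64F → 4-byte form F0 BE 99 8F at offsets 3–6.
U+1F9AE → 4-byte form F0 9F A6 AE at offsets 7–10.
U+1F357 → 4-byte form F0 9F 8D 97 at offsets 11–14.
Offset 13 falls in char 4's range; it's byte 3 of F0 9F 8D 97 = 0x8D.

0x8D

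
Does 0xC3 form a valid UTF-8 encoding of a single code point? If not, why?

Leading byte 0xC3 = 11000011 → 2-byte form, but only 1 byte is present.

invalid (sequence truncated)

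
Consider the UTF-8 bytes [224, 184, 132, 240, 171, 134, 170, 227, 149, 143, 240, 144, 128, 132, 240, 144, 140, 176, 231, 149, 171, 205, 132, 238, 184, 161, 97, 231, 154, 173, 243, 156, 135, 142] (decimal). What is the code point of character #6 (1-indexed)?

U+756B

Offset 0: leading byte 0xE0 = 11100000 → 3-byte char #1 = E0 B8 84.
Offset 3: leading byte 0xF0 = 11110000 → 4-byte char #2 = F0 AB 86 AA.
Offset 7: leading byte 0xE3 = 11100011 → 3-byte char #3 = E3 95 8F.
Offset 10: leading byte 0xF0 = 11110000 → 4-byte char #4 = F0 90 80 84.
Offset 14: leading byte 0xF0 = 11110000 → 4-byte char #5 = F0 90 8C B0.
Offset 18: leading byte 0xE7 = 11100111 → 3-byte char #6 = E7 95 AB.
Leading byte 0xE7 = 11100111 matches 1110xxxx → 3-byte sequence.
Byte 1: 0xE7 = 11100111, payload 0111 (4 bits).
Byte 2: 0x95 = 10010101 (10xxxxxx ✓), payload 010101.
Byte 3: 0xAB = 10101011 (10xxxxxx ✓), payload 101011.
Concatenate: 0111010101101011 = 0x756B (16 bits → U+756B).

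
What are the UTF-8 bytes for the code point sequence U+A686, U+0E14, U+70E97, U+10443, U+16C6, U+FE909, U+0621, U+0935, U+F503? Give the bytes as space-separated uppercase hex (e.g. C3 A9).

EA 9A 86 E0 B8 94 F1 B0 BA 97 F0 90 91 83 E1 9B 86 F3 BE A4 89 D8 A1 E0 A4 B5 EF 94 83

U+A686: 3-byte form → EA 9A 86.
U+0E14: 3-byte form → E0 B8 94.
U+70E97: 4-byte form → F1 B0 BA 97.
U+10443: 4-byte form → F0 90 91 83.
U+16C6: 3-byte form → E1 9B 86.
U+FE909: 4-byte form → F3 BE A4 89.
U+0621: 2-byte form → D8 A1.
U+0935: 3-byte form → E0 A4 B5.
U+F503: 3-byte form → EF 94 83.
Concatenated (29 bytes): EA 9A 86 E0 B8 94 F1 B0 BA 97 F0 90 91 83 E1 9B 86 F3 BE A4 89 D8 A1 E0 A4 B5 EF 94 83.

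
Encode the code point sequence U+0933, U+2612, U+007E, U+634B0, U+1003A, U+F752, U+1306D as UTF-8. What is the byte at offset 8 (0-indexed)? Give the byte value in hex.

0xA3

U+0933 → 3-byte form E0 A4 B3 at offsets 0–2.
U+2612 → 3-byte form E2 98 92 at offsets 3–5.
U+007E → 1-byte form 7E at offsets 6–6.
U+634B0 → 4-byte form F1 A3 92 B0 at offsets 7–10.
Offset 8 falls in char 4's range; it's byte 2 of F1 A3 92 B0 = 0xA3.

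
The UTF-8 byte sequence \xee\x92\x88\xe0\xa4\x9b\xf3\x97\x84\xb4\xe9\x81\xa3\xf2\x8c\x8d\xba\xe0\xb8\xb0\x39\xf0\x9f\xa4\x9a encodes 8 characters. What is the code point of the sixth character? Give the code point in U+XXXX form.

U+0E30

Offset 0: leading byte 0xEE = 11101110 → 3-byte char #1 = EE 92 88.
Offset 3: leading byte 0xE0 = 11100000 → 3-byte char #2 = E0 A4 9B.
Offset 6: leading byte 0xF3 = 11110011 → 4-byte char #3 = F3 97 84 B4.
Offset 10: leading byte 0xE9 = 11101001 → 3-byte char #4 = E9 81 A3.
Offset 13: leading byte 0xF2 = 11110010 → 4-byte char #5 = F2 8C 8D BA.
Offset 17: leading byte 0xE0 = 11100000 → 3-byte char #6 = E0 B8 B0.
Leading byte 0xE0 = 11100000 matches 1110xxxx → 3-byte sequence.
Byte 1: 0xE0 = 11100000, payload 0000 (4 bits).
Byte 2: 0xB8 = 10111000 (10xxxxxx ✓), payload 111000.
Byte 3: 0xB0 = 10110000 (10xxxxxx ✓), payload 110000.
Concatenate: 0000111000110000 = 0xE30 (16 bits → U+0E30).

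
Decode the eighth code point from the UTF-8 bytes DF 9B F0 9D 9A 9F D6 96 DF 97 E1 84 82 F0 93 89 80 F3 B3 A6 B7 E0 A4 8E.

U+090E

Offset 0: leading byte 0xDF = 11011111 → 2-byte char #1 = DF 9B.
Offset 2: leading byte 0xF0 = 11110000 → 4-byte char #2 = F0 9D 9A 9F.
Offset 6: leading byte 0xD6 = 11010110 → 2-byte char #3 = D6 96.
Offset 8: leading byte 0xDF = 11011111 → 2-byte char #4 = DF 97.
Offset 10: leading byte 0xE1 = 11100001 → 3-byte char #5 = E1 84 82.
Offset 13: leading byte 0xF0 = 11110000 → 4-byte char #6 = F0 93 89 80.
Offset 17: leading byte 0xF3 = 11110011 → 4-byte char #7 = F3 B3 A6 B7.
Offset 21: leading byte 0xE0 = 11100000 → 3-byte char #8 = E0 A4 8E.
Leading byte 0xE0 = 11100000 matches 1110xxxx → 3-byte sequence.
Byte 1: 0xE0 = 11100000, payload 0000 (4 bits).
Byte 2: 0xA4 = 10100100 (10xxxxxx ✓), payload 100100.
Byte 3: 0x8E = 10001110 (10xxxxxx ✓), payload 001110.
Concatenate: 0000100100001110 = 0x90E (16 bits → U+090E).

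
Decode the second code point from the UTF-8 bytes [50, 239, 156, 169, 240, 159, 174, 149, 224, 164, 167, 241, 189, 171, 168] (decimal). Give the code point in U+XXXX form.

U+F729

Offset 0: leading byte 0x32 = 00110010 → 1-byte char #1 = 32.
Offset 1: leading byte 0xEF = 11101111 → 3-byte char #2 = EF 9C A9.
Leading byte 0xEF = 11101111 matches 1110xxxx → 3-byte sequence.
Byte 1: 0xEF = 11101111, payload 1111 (4 bits).
Byte 2: 0x9C = 10011100 (10xxxxxx ✓), payload 011100.
Byte 3: 0xA9 = 10101001 (10xxxxxx ✓), payload 101001.
Concatenate: 1111011100101001 = 0xF729 (16 bits → U+F729).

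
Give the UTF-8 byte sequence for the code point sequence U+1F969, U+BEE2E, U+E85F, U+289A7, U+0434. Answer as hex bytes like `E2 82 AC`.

U+1F969: 4-byte form → F0 9F A5 A9.
U+BEE2E: 4-byte form → F2 BE B8 AE.
U+E85F: 3-byte form → EE A1 9F.
U+289A7: 4-byte form → F0 A8 A6 A7.
U+0434: 2-byte form → D0 B4.
Concatenated (17 bytes): F0 9F A5 A9 F2 BE B8 AE EE A1 9F F0 A8 A6 A7 D0 B4.

F0 9F A5 A9 F2 BE B8 AE EE A1 9F F0 A8 A6 A7 D0 B4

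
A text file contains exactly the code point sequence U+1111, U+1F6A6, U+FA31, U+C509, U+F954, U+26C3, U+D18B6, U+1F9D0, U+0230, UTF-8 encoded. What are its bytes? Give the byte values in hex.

U+1111: 3-byte form → E1 84 91.
U+1F6A6: 4-byte form → F0 9F 9A A6.
U+FA31: 3-byte form → EF A8 B1.
U+C509: 3-byte form → EC 94 89.
U+F954: 3-byte form → EF A5 94.
U+26C3: 3-byte form → E2 9B 83.
U+D18B6: 4-byte form → F3 91 A2 B6.
U+1F9D0: 4-byte form → F0 9F A7 90.
U+0230: 2-byte form → C8 B0.
Concatenated (29 bytes): E1 84 91 F0 9F 9A A6 EF A8 B1 EC 94 89 EF A5 94 E2 9B 83 F3 91 A2 B6 F0 9F A7 90 C8 B0.

E1 84 91 F0 9F 9A A6 EF A8 B1 EC 94 89 EF A5 94 E2 9B 83 F3 91 A2 B6 F0 9F A7 90 C8 B0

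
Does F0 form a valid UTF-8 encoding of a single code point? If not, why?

invalid (sequence truncated)

Leading byte 0xF0 = 11110000 → 4-byte form, but only 1 byte is present.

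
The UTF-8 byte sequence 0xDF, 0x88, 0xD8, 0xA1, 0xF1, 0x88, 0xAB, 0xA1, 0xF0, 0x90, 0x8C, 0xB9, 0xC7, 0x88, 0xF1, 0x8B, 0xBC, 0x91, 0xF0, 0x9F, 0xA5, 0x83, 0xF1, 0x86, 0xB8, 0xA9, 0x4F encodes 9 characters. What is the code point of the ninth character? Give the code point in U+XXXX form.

U+004F

Offset 0: leading byte 0xDF = 11011111 → 2-byte char #1 = DF 88.
Offset 2: leading byte 0xD8 = 11011000 → 2-byte char #2 = D8 A1.
Offset 4: leading byte 0xF1 = 11110001 → 4-byte char #3 = F1 88 AB A1.
Offset 8: leading byte 0xF0 = 11110000 → 4-byte char #4 = F0 90 8C B9.
Offset 12: leading byte 0xC7 = 11000111 → 2-byte char #5 = C7 88.
Offset 14: leading byte 0xF1 = 11110001 → 4-byte char #6 = F1 8B BC 91.
Offset 18: leading byte 0xF0 = 11110000 → 4-byte char #7 = F0 9F A5 83.
Offset 22: leading byte 0xF1 = 11110001 → 4-byte char #8 = F1 86 B8 A9.
Offset 26: leading byte 0x4F = 01001111 → 1-byte char #9 = 4F.
Leading byte 0x4F = 01001111 matches 0xxxxxxx → 1-byte sequence.
Byte 1: 0x4F = 01001111, payload 1001111 (7 bits).
Concatenate: 1001111 = 0x4F (7 bits → U+004F).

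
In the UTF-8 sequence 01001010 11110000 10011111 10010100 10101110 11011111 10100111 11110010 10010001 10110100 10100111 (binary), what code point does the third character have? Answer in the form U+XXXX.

U+07E7

Offset 0: leading byte 0x4A = 01001010 → 1-byte char #1 = 4A.
Offset 1: leading byte 0xF0 = 11110000 → 4-byte char #2 = F0 9F 94 AE.
Offset 5: leading byte 0xDF = 11011111 → 2-byte char #3 = DF A7.
Leading byte 0xDF = 11011111 matches 110xxxxx → 2-byte sequence.
Byte 1: 0xDF = 11011111, payload 11111 (5 bits).
Byte 2: 0xA7 = 10100111 (10xxxxxx ✓), payload 100111.
Concatenate: 11111100111 = 0x7E7 (11 bits → U+07E7).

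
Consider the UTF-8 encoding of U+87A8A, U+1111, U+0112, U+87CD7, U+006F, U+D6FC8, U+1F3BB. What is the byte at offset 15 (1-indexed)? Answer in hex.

0xF3

1-indexed offset 15 is 0-indexed offset 14.
U+87A8A → 4-byte form F2 87 AA 8A at offsets 0–3.
U+1111 → 3-byte form E1 84 91 at offsets 4–6.
U+0112 → 2-byte form C4 92 at offsets 7–8.
U+87CD7 → 4-byte form F2 87 B3 97 at offsets 9–12.
U+006F → 1-byte form 6F at offsets 13–13.
U+D6FC8 → 4-byte form F3 96 BF 88 at offsets 14–17.
Offset 14 falls in char 6's range; it's byte 1 of F3 96 BF 88 = 0xF3.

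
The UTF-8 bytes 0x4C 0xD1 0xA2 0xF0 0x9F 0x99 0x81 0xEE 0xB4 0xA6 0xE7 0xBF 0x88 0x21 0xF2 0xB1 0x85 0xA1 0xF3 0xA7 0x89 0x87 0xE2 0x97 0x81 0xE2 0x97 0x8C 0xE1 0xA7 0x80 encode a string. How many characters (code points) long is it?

11

Byte at offset 0: 0x4C = 01001100 → 1-byte char (#1). Advance 1.
Byte at offset 1: 0xD1 = 11010001 → 2-byte char (#2). Advance 2.
Byte at offset 3: 0xF0 = 11110000 → 4-byte char (#3). Advance 4.
Byte at offset 7: 0xEE = 11101110 → 3-byte char (#4). Advance 3.
Byte at offset 10: 0xE7 = 11100111 → 3-byte char (#5). Advance 3.
Byte at offset 13: 0x21 = 00100001 → 1-byte char (#6). Advance 1.
Byte at offset 14: 0xF2 = 11110010 → 4-byte char (#7). Advance 4.
Byte at offset 18: 0xF3 = 11110011 → 4-byte char (#8). Advance 4.
Byte at offset 22: 0xE2 = 11100010 → 3-byte char (#9). Advance 3.
Byte at offset 25: 0xE2 = 11100010 → 3-byte char (#10). Advance 3.
Byte at offset 28: 0xE1 = 11100001 → 3-byte char (#11). Advance 3.
Reached end at offset 31 after 11 code points.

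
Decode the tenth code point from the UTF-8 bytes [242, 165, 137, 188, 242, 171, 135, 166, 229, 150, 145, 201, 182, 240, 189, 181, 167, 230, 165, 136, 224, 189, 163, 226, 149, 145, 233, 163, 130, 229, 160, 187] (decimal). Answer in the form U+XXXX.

U+583B

Offset 0: leading byte 0xF2 = 11110010 → 4-byte char #1 = F2 A5 89 BC.
Offset 4: leading byte 0xF2 = 11110010 → 4-byte char #2 = F2 AB 87 A6.
Offset 8: leading byte 0xE5 = 11100101 → 3-byte char #3 = E5 96 91.
Offset 11: leading byte 0xC9 = 11001001 → 2-byte char #4 = C9 B6.
Offset 13: leading byte 0xF0 = 11110000 → 4-byte char #5 = F0 BD B5 A7.
Offset 17: leading byte 0xE6 = 11100110 → 3-byte char #6 = E6 A5 88.
Offset 20: leading byte 0xE0 = 11100000 → 3-byte char #7 = E0 BD A3.
Offset 23: leading byte 0xE2 = 11100010 → 3-byte char #8 = E2 95 91.
Offset 26: leading byte 0xE9 = 11101001 → 3-byte char #9 = E9 A3 82.
Offset 29: leading byte 0xE5 = 11100101 → 3-byte char #10 = E5 A0 BB.
Leading byte 0xE5 = 11100101 matches 1110xxxx → 3-byte sequence.
Byte 1: 0xE5 = 11100101, payload 0101 (4 bits).
Byte 2: 0xA0 = 10100000 (10xxxxxx ✓), payload 100000.
Byte 3: 0xBB = 10111011 (10xxxxxx ✓), payload 111011.
Concatenate: 0101100000111011 = 0x583B (16 bits → U+583B).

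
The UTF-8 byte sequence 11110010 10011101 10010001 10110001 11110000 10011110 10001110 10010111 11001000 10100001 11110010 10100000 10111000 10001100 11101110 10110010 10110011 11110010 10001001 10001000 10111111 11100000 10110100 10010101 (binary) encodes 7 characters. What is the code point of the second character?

U+1E397

Offset 0: leading byte 0xF2 = 11110010 → 4-byte char #1 = F2 9D 91 B1.
Offset 4: leading byte 0xF0 = 11110000 → 4-byte char #2 = F0 9E 8E 97.
Leading byte 0xF0 = 11110000 matches 11110xxx → 4-byte sequence.
Byte 1: 0xF0 = 11110000, payload 000 (3 bits).
Byte 2: 0x9E = 10011110 (10xxxxxx ✓), payload 011110.
Byte 3: 0x8E = 10001110 (10xxxxxx ✓), payload 001110.
Byte 4: 0x97 = 10010111 (10xxxxxx ✓), payload 010111.
Concatenate: 000011110001110010111 = 0x1E397 (21 bits → U+1E397).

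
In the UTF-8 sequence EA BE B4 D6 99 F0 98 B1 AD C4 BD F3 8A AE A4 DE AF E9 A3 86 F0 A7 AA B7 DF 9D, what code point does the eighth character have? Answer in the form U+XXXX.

U+27AB7

Offset 0: leading byte 0xEA = 11101010 → 3-byte char #1 = EA BE B4.
Offset 3: leading byte 0xD6 = 11010110 → 2-byte char #2 = D6 99.
Offset 5: leading byte 0xF0 = 11110000 → 4-byte char #3 = F0 98 B1 AD.
Offset 9: leading byte 0xC4 = 11000100 → 2-byte char #4 = C4 BD.
Offset 11: leading byte 0xF3 = 11110011 → 4-byte char #5 = F3 8A AE A4.
Offset 15: leading byte 0xDE = 11011110 → 2-byte char #6 = DE AF.
Offset 17: leading byte 0xE9 = 11101001 → 3-byte char #7 = E9 A3 86.
Offset 20: leading byte 0xF0 = 11110000 → 4-byte char #8 = F0 A7 AA B7.
Leading byte 0xF0 = 11110000 matches 11110xxx → 4-byte sequence.
Byte 1: 0xF0 = 11110000, payload 000 (3 bits).
Byte 2: 0xA7 = 10100111 (10xxxxxx ✓), payload 100111.
Byte 3: 0xAA = 10101010 (10xxxxxx ✓), payload 101010.
Byte 4: 0xB7 = 10110111 (10xxxxxx ✓), payload 110111.
Concatenate: 000100111101010110111 = 0x27AB7 (21 bits → U+27AB7).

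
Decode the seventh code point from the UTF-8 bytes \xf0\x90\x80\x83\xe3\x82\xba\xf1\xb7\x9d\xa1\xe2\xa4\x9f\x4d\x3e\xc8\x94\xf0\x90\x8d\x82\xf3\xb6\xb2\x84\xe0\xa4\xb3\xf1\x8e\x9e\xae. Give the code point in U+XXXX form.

Offset 0: leading byte 0xF0 = 11110000 → 4-byte char #1 = F0 90 80 83.
Offset 4: leading byte 0xE3 = 11100011 → 3-byte char #2 = E3 82 BA.
Offset 7: leading byte 0xF1 = 11110001 → 4-byte char #3 = F1 B7 9D A1.
Offset 11: leading byte 0xE2 = 11100010 → 3-byte char #4 = E2 A4 9F.
Offset 14: leading byte 0x4D = 01001101 → 1-byte char #5 = 4D.
Offset 15: leading byte 0x3E = 00111110 → 1-byte char #6 = 3E.
Offset 16: leading byte 0xC8 = 11001000 → 2-byte char #7 = C8 94.
Leading byte 0xC8 = 11001000 matches 110xxxxx → 2-byte sequence.
Byte 1: 0xC8 = 11001000, payload 01000 (5 bits).
Byte 2: 0x94 = 10010100 (10xxxxxx ✓), payload 010100.
Concatenate: 01000010100 = 0x214 (11 bits → U+0214).

U+0214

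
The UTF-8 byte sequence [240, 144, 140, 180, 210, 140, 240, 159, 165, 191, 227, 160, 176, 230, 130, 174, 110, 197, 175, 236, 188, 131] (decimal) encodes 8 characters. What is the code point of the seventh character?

U+016F

Offset 0: leading byte 0xF0 = 11110000 → 4-byte char #1 = F0 90 8C B4.
Offset 4: leading byte 0xD2 = 11010010 → 2-byte char #2 = D2 8C.
Offset 6: leading byte 0xF0 = 11110000 → 4-byte char #3 = F0 9F A5 BF.
Offset 10: leading byte 0xE3 = 11100011 → 3-byte char #4 = E3 A0 B0.
Offset 13: leading byte 0xE6 = 11100110 → 3-byte char #5 = E6 82 AE.
Offset 16: leading byte 0x6E = 01101110 → 1-byte char #6 = 6E.
Offset 17: leading byte 0xC5 = 11000101 → 2-byte char #7 = C5 AF.
Leading byte 0xC5 = 11000101 matches 110xxxxx → 2-byte sequence.
Byte 1: 0xC5 = 11000101, payload 00101 (5 bits).
Byte 2: 0xAF = 10101111 (10xxxxxx ✓), payload 101111.
Concatenate: 00101101111 = 0x16F (11 bits → U+016F).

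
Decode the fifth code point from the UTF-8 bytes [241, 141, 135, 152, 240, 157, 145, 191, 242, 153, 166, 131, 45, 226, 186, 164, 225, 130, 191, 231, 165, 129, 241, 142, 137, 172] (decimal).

U+2EA4

Offset 0: leading byte 0xF1 = 11110001 → 4-byte char #1 = F1 8D 87 98.
Offset 4: leading byte 0xF0 = 11110000 → 4-byte char #2 = F0 9D 91 BF.
Offset 8: leading byte 0xF2 = 11110010 → 4-byte char #3 = F2 99 A6 83.
Offset 12: leading byte 0x2D = 00101101 → 1-byte char #4 = 2D.
Offset 13: leading byte 0xE2 = 11100010 → 3-byte char #5 = E2 BA A4.
Leading byte 0xE2 = 11100010 matches 1110xxxx → 3-byte sequence.
Byte 1: 0xE2 = 11100010, payload 0010 (4 bits).
Byte 2: 0xBA = 10111010 (10xxxxxx ✓), payload 111010.
Byte 3: 0xA4 = 10100100 (10xxxxxx ✓), payload 100100.
Concatenate: 0010111010100100 = 0x2EA4 (16 bits → U+2EA4).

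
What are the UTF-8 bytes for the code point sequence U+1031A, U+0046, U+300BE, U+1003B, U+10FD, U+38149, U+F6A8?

F0 90 8C 9A 46 F0 B0 82 BE F0 90 80 BB E1 83 BD F0 B8 85 89 EF 9A A8

U+1031A: 4-byte form → F0 90 8C 9A.
U+0046: 1-byte form → 46.
U+300BE: 4-byte form → F0 B0 82 BE.
U+1003B: 4-byte form → F0 90 80 BB.
U+10FD: 3-byte form → E1 83 BD.
U+38149: 4-byte form → F0 B8 85 89.
U+F6A8: 3-byte form → EF 9A A8.
Concatenated (23 bytes): F0 90 8C 9A 46 F0 B0 82 BE F0 90 80 BB E1 83 BD F0 B8 85 89 EF 9A A8.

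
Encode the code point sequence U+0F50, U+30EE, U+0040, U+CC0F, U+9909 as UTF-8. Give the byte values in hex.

U+0F50: 3-byte form → E0 BD 90.
U+30EE: 3-byte form → E3 83 AE.
U+0040: 1-byte form → 40.
U+CC0F: 3-byte form → EC B0 8F.
U+9909: 3-byte form → E9 A4 89.
Concatenated (13 bytes): E0 BD 90 E3 83 AE 40 EC B0 8F E9 A4 89.

E0 BD 90 E3 83 AE 40 EC B0 8F E9 A4 89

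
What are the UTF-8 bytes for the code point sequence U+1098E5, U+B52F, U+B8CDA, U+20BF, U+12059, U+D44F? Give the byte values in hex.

F4 89 A3 A5 EB 94 AF F2 B8 B3 9A E2 82 BF F0 92 81 99 ED 91 8F

U+1098E5: 4-byte form → F4 89 A3 A5.
U+B52F: 3-byte form → EB 94 AF.
U+B8CDA: 4-byte form → F2 B8 B3 9A.
U+20BF: 3-byte form → E2 82 BF.
U+12059: 4-byte form → F0 92 81 99.
U+D44F: 3-byte form → ED 91 8F.
Concatenated (21 bytes): F4 89 A3 A5 EB 94 AF F2 B8 B3 9A E2 82 BF F0 92 81 99 ED 91 8F.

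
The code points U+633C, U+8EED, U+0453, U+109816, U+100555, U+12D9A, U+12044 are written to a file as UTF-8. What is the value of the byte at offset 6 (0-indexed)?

U+633C → 3-byte form E6 8C BC at offsets 0–2.
U+8EED → 3-byte form E8 BB AD at offsets 3–5.
U+0453 → 2-byte form D1 93 at offsets 6–7.
Offset 6 falls in char 3's range; it's byte 1 of D1 93 = 0xD1.

0xD1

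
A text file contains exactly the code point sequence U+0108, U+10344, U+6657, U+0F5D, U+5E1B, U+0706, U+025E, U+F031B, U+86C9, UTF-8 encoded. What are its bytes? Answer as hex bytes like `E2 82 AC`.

U+0108: 2-byte form → C4 88.
U+10344: 4-byte form → F0 90 8D 84.
U+6657: 3-byte form → E6 99 97.
U+0F5D: 3-byte form → E0 BD 9D.
U+5E1B: 3-byte form → E5 B8 9B.
U+0706: 2-byte form → DC 86.
U+025E: 2-byte form → C9 9E.
U+F031B: 4-byte form → F3 B0 8C 9B.
U+86C9: 3-byte form → E8 9B 89.
Concatenated (26 bytes): C4 88 F0 90 8D 84 E6 99 97 E0 BD 9D E5 B8 9B DC 86 C9 9E F3 B0 8C 9B E8 9B 89.

C4 88 F0 90 8D 84 E6 99 97 E0 BD 9D E5 B8 9B DC 86 C9 9E F3 B0 8C 9B E8 9B 89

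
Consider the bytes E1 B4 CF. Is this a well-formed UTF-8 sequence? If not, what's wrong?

invalid (non-continuation byte where continuation expected)

Leading byte 0xE1 = 11100001 → 3-byte form.
Byte 3 is 0xCF = 11001111, which is not 10xxxxxx — expected a continuation byte.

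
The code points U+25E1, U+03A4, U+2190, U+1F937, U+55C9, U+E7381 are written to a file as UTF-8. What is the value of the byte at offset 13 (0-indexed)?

0x97

U+25E1 → 3-byte form E2 97 A1 at offsets 0–2.
U+03A4 → 2-byte form CE A4 at offsets 3–4.
U+2190 → 3-byte form E2 86 90 at offsets 5–7.
U+1F937 → 4-byte form F0 9F A4 B7 at offsets 8–11.
U+55C9 → 3-byte form E5 97 89 at offsets 12–14.
Offset 13 falls in char 5's range; it's byte 2 of E5 97 89 = 0x97.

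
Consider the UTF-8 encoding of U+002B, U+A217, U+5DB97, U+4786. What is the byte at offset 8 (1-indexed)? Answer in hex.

0x97

1-indexed offset 8 is 0-indexed offset 7.
U+002B → 1-byte form 2B at offsets 0–0.
U+A217 → 3-byte form EA 88 97 at offsets 1–3.
U+5DB97 → 4-byte form F1 9D AE 97 at offsets 4–7.
Offset 7 falls in char 3's range; it's byte 4 of F1 9D AE 97 = 0x97.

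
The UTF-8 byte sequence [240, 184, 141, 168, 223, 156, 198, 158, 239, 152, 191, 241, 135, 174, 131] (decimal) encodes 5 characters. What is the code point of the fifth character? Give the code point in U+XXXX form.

U+47B83

Offset 0: leading byte 0xF0 = 11110000 → 4-byte char #1 = F0 B8 8D A8.
Offset 4: leading byte 0xDF = 11011111 → 2-byte char #2 = DF 9C.
Offset 6: leading byte 0xC6 = 11000110 → 2-byte char #3 = C6 9E.
Offset 8: leading byte 0xEF = 11101111 → 3-byte char #4 = EF 98 BF.
Offset 11: leading byte 0xF1 = 11110001 → 4-byte char #5 = F1 87 AE 83.
Leading byte 0xF1 = 11110001 matches 11110xxx → 4-byte sequence.
Byte 1: 0xF1 = 11110001, payload 001 (3 bits).
Byte 2: 0x87 = 10000111 (10xxxxxx ✓), payload 000111.
Byte 3: 0xAE = 10101110 (10xxxxxx ✓), payload 101110.
Byte 4: 0x83 = 10000011 (10xxxxxx ✓), payload 000011.
Concatenate: 001000111101110000011 = 0x47B83 (21 bits → U+47B83).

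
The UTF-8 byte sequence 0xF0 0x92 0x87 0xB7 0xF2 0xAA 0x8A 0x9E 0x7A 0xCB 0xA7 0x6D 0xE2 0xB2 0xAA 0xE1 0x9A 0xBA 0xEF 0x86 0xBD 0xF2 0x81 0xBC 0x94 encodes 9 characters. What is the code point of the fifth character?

Offset 0: leading byte 0xF0 = 11110000 → 4-byte char #1 = F0 92 87 B7.
Offset 4: leading byte 0xF2 = 11110010 → 4-byte char #2 = F2 AA 8A 9E.
Offset 8: leading byte 0x7A = 01111010 → 1-byte char #3 = 7A.
Offset 9: leading byte 0xCB = 11001011 → 2-byte char #4 = CB A7.
Offset 11: leading byte 0x6D = 01101101 → 1-byte char #5 = 6D.
Leading byte 0x6D = 01101101 matches 0xxxxxxx → 1-byte sequence.
Byte 1: 0x6D = 01101101, payload 1101101 (7 bits).
Concatenate: 1101101 = 0x6D (7 bits → U+006D).

U+006D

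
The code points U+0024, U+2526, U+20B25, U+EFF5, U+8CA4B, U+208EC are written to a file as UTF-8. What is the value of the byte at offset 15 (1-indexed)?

0x8B

1-indexed offset 15 is 0-indexed offset 14.
U+0024 → 1-byte form 24 at offsets 0–0.
U+2526 → 3-byte form E2 94 A6 at offsets 1–3.
U+20B25 → 4-byte form F0 A0 AC A5 at offsets 4–7.
U+EFF5 → 3-byte form EE BF B5 at offsets 8–10.
U+8CA4B → 4-byte form F2 8C A9 8B at offsets 11–14.
Offset 14 falls in char 5's range; it's byte 4 of F2 8C A9 8B = 0x8B.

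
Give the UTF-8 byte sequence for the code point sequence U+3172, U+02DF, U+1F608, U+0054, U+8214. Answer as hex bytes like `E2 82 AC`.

U+3172: 3-byte form → E3 85 B2.
U+02DF: 2-byte form → CB 9F.
U+1F608: 4-byte form → F0 9F 98 88.
U+0054: 1-byte form → 54.
U+8214: 3-byte form → E8 88 94.
Concatenated (13 bytes): E3 85 B2 CB 9F F0 9F 98 88 54 E8 88 94.

E3 85 B2 CB 9F F0 9F 98 88 54 E8 88 94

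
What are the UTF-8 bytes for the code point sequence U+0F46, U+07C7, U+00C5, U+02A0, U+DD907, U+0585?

U+0F46: 3-byte form → E0 BD 86.
U+07C7: 2-byte form → DF 87.
U+00C5: 2-byte form → C3 85.
U+02A0: 2-byte form → CA A0.
U+DD907: 4-byte form → F3 9D A4 87.
U+0585: 2-byte form → D6 85.
Concatenated (15 bytes): E0 BD 86 DF 87 C3 85 CA A0 F3 9D A4 87 D6 85.

E0 BD 86 DF 87 C3 85 CA A0 F3 9D A4 87 D6 85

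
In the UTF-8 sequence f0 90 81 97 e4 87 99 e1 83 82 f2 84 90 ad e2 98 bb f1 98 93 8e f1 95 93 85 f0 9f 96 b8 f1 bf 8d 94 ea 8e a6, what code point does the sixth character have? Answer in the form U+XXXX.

U+584CE

Offset 0: leading byte 0xF0 = 11110000 → 4-byte char #1 = F0 90 81 97.
Offset 4: leading byte 0xE4 = 11100100 → 3-byte char #2 = E4 87 99.
Offset 7: leading byte 0xE1 = 11100001 → 3-byte char #3 = E1 83 82.
Offset 10: leading byte 0xF2 = 11110010 → 4-byte char #4 = F2 84 90 AD.
Offset 14: leading byte 0xE2 = 11100010 → 3-byte char #5 = E2 98 BB.
Offset 17: leading byte 0xF1 = 11110001 → 4-byte char #6 = F1 98 93 8E.
Leading byte 0xF1 = 11110001 matches 11110xxx → 4-byte sequence.
Byte 1: 0xF1 = 11110001, payload 001 (3 bits).
Byte 2: 0x98 = 10011000 (10xxxxxx ✓), payload 011000.
Byte 3: 0x93 = 10010011 (10xxxxxx ✓), payload 010011.
Byte 4: 0x8E = 10001110 (10xxxxxx ✓), payload 001110.
Concatenate: 001011000010011001110 = 0x584CE (21 bits → U+584CE).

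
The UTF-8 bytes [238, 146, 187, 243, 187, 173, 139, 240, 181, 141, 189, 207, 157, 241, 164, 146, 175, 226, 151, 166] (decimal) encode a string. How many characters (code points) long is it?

Byte at offset 0: 0xEE = 11101110 → 3-byte char (#1). Advance 3.
Byte at offset 3: 0xF3 = 11110011 → 4-byte char (#2). Advance 4.
Byte at offset 7: 0xF0 = 11110000 → 4-byte char (#3). Advance 4.
Byte at offset 11: 0xCF = 11001111 → 2-byte char (#4). Advance 2.
Byte at offset 13: 0xF1 = 11110001 → 4-byte char (#5). Advance 4.
Byte at offset 17: 0xE2 = 11100010 → 3-byte char (#6). Advance 3.
Reached end at offset 20 after 6 code points.

6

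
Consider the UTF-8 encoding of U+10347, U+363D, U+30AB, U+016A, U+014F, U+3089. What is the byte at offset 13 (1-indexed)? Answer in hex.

0xC5

1-indexed offset 13 is 0-indexed offset 12.
U+10347 → 4-byte form F0 90 8D 87 at offsets 0–3.
U+363D → 3-byte form E3 98 BD at offsets 4–6.
U+30AB → 3-byte form E3 82 AB at offsets 7–9.
U+016A → 2-byte form C5 AA at offsets 10–11.
U+014F → 2-byte form C5 8F at offsets 12–13.
Offset 12 falls in char 5's range; it's byte 1 of C5 8F = 0xC5.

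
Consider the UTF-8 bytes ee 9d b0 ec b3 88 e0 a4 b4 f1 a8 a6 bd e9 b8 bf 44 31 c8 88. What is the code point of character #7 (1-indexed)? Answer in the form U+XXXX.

Offset 0: leading byte 0xEE = 11101110 → 3-byte char #1 = EE 9D B0.
Offset 3: leading byte 0xEC = 11101100 → 3-byte char #2 = EC B3 88.
Offset 6: leading byte 0xE0 = 11100000 → 3-byte char #3 = E0 A4 B4.
Offset 9: leading byte 0xF1 = 11110001 → 4-byte char #4 = F1 A8 A6 BD.
Offset 13: leading byte 0xE9 = 11101001 → 3-byte char #5 = E9 B8 BF.
Offset 16: leading byte 0x44 = 01000100 → 1-byte char #6 = 44.
Offset 17: leading byte 0x31 = 00110001 → 1-byte char #7 = 31.
Leading byte 0x31 = 00110001 matches 0xxxxxxx → 1-byte sequence.
Byte 1: 0x31 = 00110001, payload 0110001 (7 bits).
Concatenate: 0110001 = 0x31 (7 bits → U+0031).

U+0031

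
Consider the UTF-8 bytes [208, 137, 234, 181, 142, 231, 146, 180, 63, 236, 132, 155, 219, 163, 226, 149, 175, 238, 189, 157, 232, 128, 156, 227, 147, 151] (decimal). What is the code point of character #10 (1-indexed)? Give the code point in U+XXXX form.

U+34D7

Offset 0: leading byte 0xD0 = 11010000 → 2-byte char #1 = D0 89.
Offset 2: leading byte 0xEA = 11101010 → 3-byte char #2 = EA B5 8E.
Offset 5: leading byte 0xE7 = 11100111 → 3-byte char #3 = E7 92 B4.
Offset 8: leading byte 0x3F = 00111111 → 1-byte char #4 = 3F.
Offset 9: leading byte 0xEC = 11101100 → 3-byte char #5 = EC 84 9B.
Offset 12: leading byte 0xDB = 11011011 → 2-byte char #6 = DB A3.
Offset 14: leading byte 0xE2 = 11100010 → 3-byte char #7 = E2 95 AF.
Offset 17: leading byte 0xEE = 11101110 → 3-byte char #8 = EE BD 9D.
Offset 20: leading byte 0xE8 = 11101000 → 3-byte char #9 = E8 80 9C.
Offset 23: leading byte 0xE3 = 11100011 → 3-byte char #10 = E3 93 97.
Leading byte 0xE3 = 11100011 matches 1110xxxx → 3-byte sequence.
Byte 1: 0xE3 = 11100011, payload 0011 (4 bits).
Byte 2: 0x93 = 10010011 (10xxxxxx ✓), payload 010011.
Byte 3: 0x97 = 10010111 (10xxxxxx ✓), payload 010111.
Concatenate: 0011010011010111 = 0x34D7 (16 bits → U+34D7).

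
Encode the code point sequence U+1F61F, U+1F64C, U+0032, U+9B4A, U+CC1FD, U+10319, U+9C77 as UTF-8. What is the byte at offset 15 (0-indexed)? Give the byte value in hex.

U+1F61F → 4-byte form F0 9F 98 9F at offsets 0–3.
U+1F64C → 4-byte form F0 9F 99 8C at offsets 4–7.
U+0032 → 1-byte form 32 at offsets 8–8.
U+9B4A → 3-byte form E9 AD 8A at offsets 9–11.
U+CC1FD → 4-byte form F3 8C 87 BD at offsets 12–15.
Offset 15 falls in char 5's range; it's byte 4 of F3 8C 87 BD = 0xBD.

0xBD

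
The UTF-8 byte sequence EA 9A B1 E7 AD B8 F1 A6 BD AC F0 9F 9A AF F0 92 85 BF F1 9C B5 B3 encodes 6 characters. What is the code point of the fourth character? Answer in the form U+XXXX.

Offset 0: leading byte 0xEA = 11101010 → 3-byte char #1 = EA 9A B1.
Offset 3: leading byte 0xE7 = 11100111 → 3-byte char #2 = E7 AD B8.
Offset 6: leading byte 0xF1 = 11110001 → 4-byte char #3 = F1 A6 BD AC.
Offset 10: leading byte 0xF0 = 11110000 → 4-byte char #4 = F0 9F 9A AF.
Leading byte 0xF0 = 11110000 matches 11110xxx → 4-byte sequence.
Byte 1: 0xF0 = 11110000, payload 000 (3 bits).
Byte 2: 0x9F = 10011111 (10xxxxxx ✓), payload 011111.
Byte 3: 0x9A = 10011010 (10xxxxxx ✓), payload 011010.
Byte 4: 0xAF = 10101111 (10xxxxxx ✓), payload 101111.
Concatenate: 000011111011010101111 = 0x1F6AF (21 bits → U+1F6AF).

U+1F6AF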